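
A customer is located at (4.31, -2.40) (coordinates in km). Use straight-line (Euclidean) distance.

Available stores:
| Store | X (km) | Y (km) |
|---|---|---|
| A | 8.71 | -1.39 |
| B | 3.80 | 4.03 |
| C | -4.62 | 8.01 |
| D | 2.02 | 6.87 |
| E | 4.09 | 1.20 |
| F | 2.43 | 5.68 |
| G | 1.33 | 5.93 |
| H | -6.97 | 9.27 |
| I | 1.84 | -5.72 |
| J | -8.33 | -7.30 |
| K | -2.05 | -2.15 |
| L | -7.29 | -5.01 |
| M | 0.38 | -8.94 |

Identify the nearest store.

E

Distances from (4.31, -2.40):
A: √((4.40)² + (1.01)²) = √(19.3600 + 1.0201) = 4.51 km
B: √((-0.51)² + (6.43)²) = √(0.2601 + 41.3449) = 6.45 km
C: √((-8.93)² + (10.41)²) = √(79.7449 + 108.3681) = 13.72 km
D: √((-2.29)² + (9.27)²) = √(5.2441 + 85.9329) = 9.55 km
E: √((-0.22)² + (3.60)²) = √(0.0484 + 12.9600) = 3.61 km
F: √((-1.88)² + (8.08)²) = √(3.5344 + 65.2864) = 8.30 km
G: √((-2.98)² + (8.33)²) = √(8.8804 + 69.3889) = 8.85 km
H: √((-11.28)² + (11.67)²) = √(127.2384 + 136.1889) = 16.23 km
I: √((-2.47)² + (-3.32)²) = √(6.1009 + 11.0224) = 4.14 km
J: √((-12.64)² + (-4.90)²) = √(159.7696 + 24.0100) = 13.56 km
K: √((-6.36)² + (0.25)²) = √(40.4496 + 0.0625) = 6.36 km
L: √((-11.60)² + (-2.61)²) = √(134.5600 + 6.8121) = 11.89 km
M: √((-3.93)² + (-6.54)²) = √(15.4449 + 42.7716) = 7.63 km
Minimum: E at 3.61 km.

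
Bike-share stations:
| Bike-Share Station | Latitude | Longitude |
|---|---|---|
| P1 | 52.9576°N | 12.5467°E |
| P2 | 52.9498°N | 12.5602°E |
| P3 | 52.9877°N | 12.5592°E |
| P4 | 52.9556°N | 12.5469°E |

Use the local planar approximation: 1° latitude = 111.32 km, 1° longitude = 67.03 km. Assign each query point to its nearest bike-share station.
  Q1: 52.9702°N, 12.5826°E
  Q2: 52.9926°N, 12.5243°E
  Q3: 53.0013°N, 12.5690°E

Q1→P3; Q2→P3; Q3→P3

Q1 at 52.9702°N, 12.5826°E:
  P1: √((-0.0126·111.32)² + (-0.0359·67.03)²) = √(1.967377 + 5.790650) = 2.7853 km
  P2: √((-0.0204·111.32)² + (-0.0224·67.03)²) = √(5.157114 + 2.254418) = 2.7224 km
  P3: √((0.0175·111.32)² + (-0.0234·67.03)²) = √(3.795094 + 2.460199) = 2.5011 km
  P4: √((-0.0146·111.32)² + (-0.0357·67.03)²) = √(2.641509 + 5.726310) = 2.8927 km
  → nearest: P3 (2.5011 km)
Q2 at 52.9926°N, 12.5243°E:
  P1: √((-0.0350·111.32)² + (0.0224·67.03)²) = √(15.180374 + 2.254418) = 4.1755 km
  P2: √((-0.0428·111.32)² + (0.0359·67.03)²) = √(22.700422 + 5.790650) = 5.3377 km
  P3: √((-0.0049·111.32)² + (0.0349·67.03)²) = √(0.297535 + 5.472544) = 2.4021 km
  P4: √((-0.0370·111.32)² + (0.0226·67.03)²) = √(16.964843 + 2.294855) = 4.3886 km
  → nearest: P3 (2.4021 km)
Q3 at 53.0013°N, 12.5690°E:
  P1: √((-0.0437·111.32)² + (-0.0223·67.03)²) = √(23.665150 + 2.234334) = 5.0892 km
  P2: √((-0.0515·111.32)² + (-0.0088·67.03)²) = √(32.867060 + 0.347940) = 5.7632 km
  P3: √((-0.0136·111.32)² + (-0.0098·67.03)²) = √(2.292051 + 0.431510) = 1.6503 km
  P4: √((-0.0457·111.32)² + (-0.0221·67.03)²) = √(25.880865 + 2.194436) = 5.2986 km
  → nearest: P3 (1.6503 km)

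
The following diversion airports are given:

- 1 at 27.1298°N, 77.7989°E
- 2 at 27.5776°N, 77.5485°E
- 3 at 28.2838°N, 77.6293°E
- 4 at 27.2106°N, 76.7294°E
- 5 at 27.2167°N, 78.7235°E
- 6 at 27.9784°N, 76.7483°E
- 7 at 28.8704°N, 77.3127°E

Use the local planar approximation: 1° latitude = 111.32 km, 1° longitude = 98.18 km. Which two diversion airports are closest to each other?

Pairwise distances:
1–2: 55.5816 km
1–3: 129.5380 km
1–4: 105.3880 km
1–5: 91.2912 km
1–6: 139.8690 km
1–7: 199.5569 km
2–3: 79.0134 km
2–4: 90.2017 km
2–5: 122.1570 km
2–6: 90.3489 km
2–7: 145.7647 km
3–4: 148.5896 km
3–5: 160.1620 km
3–6: 92.9380 km
3–7: 72.3210 km
4–5: 195.7819 km
4–6: 85.4916 km
4–7: 193.4405 km
5–6: 211.6523 km
5–7: 230.3796 km
6–7: 113.7126 km
Closest pair: 1–2 at 55.5816 km.

1 and 2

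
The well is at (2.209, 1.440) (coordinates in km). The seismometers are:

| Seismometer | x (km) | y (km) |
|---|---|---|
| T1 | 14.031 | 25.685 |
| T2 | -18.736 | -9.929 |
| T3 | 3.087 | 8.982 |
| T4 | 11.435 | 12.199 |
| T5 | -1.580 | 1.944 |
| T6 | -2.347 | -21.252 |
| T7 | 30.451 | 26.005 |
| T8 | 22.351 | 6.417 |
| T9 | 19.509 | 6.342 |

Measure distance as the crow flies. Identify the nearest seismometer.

Distances from (2.209, 1.440):
T1: √((11.822)² + (24.245)²) = √(139.75968 + 587.82002) = 26.974 km
T2: √((-20.945)² + (-11.369)²) = √(438.69303 + 129.25416) = 23.832 km
T3: √((0.878)² + (7.542)²) = √(0.77088 + 56.88176) = 7.593 km
T4: √((9.226)² + (10.759)²) = √(85.11908 + 115.75608) = 14.173 km
T5: √((-3.789)² + (0.504)²) = √(14.35652 + 0.25402) = 3.822 km
T6: √((-4.556)² + (-22.692)²) = √(20.75714 + 514.92686) = 23.145 km
T7: √((28.242)² + (24.565)²) = √(797.61056 + 603.43922) = 37.431 km
T8: √((20.142)² + (4.977)²) = √(405.70016 + 24.77053) = 20.748 km
T9: √((17.300)² + (4.902)²) = √(299.29000 + 24.02960) = 17.981 km
Minimum: T5 at 3.822 km.

T5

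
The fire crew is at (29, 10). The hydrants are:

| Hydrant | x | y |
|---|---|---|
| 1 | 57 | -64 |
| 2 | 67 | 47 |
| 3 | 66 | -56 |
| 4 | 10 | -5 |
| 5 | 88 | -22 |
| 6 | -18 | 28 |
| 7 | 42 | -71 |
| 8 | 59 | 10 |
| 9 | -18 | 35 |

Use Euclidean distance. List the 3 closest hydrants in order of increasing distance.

Distances from (29, 10):
1: 79.1
2: 53.0
3: 75.7
4: 24.2
5: 67.1
6: 50.3
7: 82.0
8: 30.0
9: 53.2
Sorted: 4 (24.2) < 8 (30.0) < 6 (50.3) < 2 (53.0) < 9 (53.2) < …

4, 8, 6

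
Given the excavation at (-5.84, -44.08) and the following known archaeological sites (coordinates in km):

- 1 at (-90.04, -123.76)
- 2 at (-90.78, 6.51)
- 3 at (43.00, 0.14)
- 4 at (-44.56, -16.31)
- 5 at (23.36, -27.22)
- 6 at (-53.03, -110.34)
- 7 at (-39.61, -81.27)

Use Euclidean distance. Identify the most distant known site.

1

Distances from (-5.84, -44.08):
1: √((-84.20)² + (-79.68)²) = √(7089.6400 + 6348.9024) = 115.92 km
2: √((-84.94)² + (50.59)²) = √(7214.8036 + 2559.3481) = 98.86 km
3: √((48.84)² + (44.22)²) = √(2385.3456 + 1955.4084) = 65.88 km
4: √((-38.72)² + (27.77)²) = √(1499.2384 + 771.1729) = 47.65 km
5: √((29.20)² + (16.86)²) = √(852.6400 + 284.2596) = 33.72 km
6: √((-47.19)² + (-66.26)²) = √(2226.8961 + 4390.3876) = 81.35 km
7: √((-33.77)² + (-37.19)²) = √(1140.4129 + 1383.0961) = 50.23 km
Maximum: 1 at 115.92 km.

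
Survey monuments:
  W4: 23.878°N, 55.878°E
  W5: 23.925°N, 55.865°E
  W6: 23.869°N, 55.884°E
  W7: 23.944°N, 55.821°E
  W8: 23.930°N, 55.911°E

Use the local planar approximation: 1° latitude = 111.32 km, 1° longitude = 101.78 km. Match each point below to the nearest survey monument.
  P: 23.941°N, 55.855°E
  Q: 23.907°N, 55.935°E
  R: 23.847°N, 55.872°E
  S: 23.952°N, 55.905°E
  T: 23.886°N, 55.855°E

P→W5; Q→W8; R→W6; S→W8; T→W4

P at 23.941°N, 55.855°E:
  W4: 7.394 km
  W5: 2.051 km
  W6: 8.541 km
  W7: 3.477 km
  W8: 5.830 km
  → nearest: W5 (2.051 km)
Q at 23.907°N, 55.935°E:
  W4: 6.639 km
  W5: 7.401 km
  W6: 6.696 km
  W7: 12.312 km
  W8: 3.539 km
  → nearest: W8 (3.539 km)
R at 23.847°N, 55.872°E:
  W4: 3.505 km
  W5: 8.712 km
  W6: 2.737 km
  W7: 11.981 km
  W8: 10.056 km
  → nearest: W6 (2.737 km)
S at 23.952°N, 55.905°E:
  W4: 8.684 km
  W5: 5.060 km
  W6: 9.484 km
  W7: 8.596 km
  W8: 2.524 km
  → nearest: W8 (2.524 km)
T at 23.886°N, 55.855°E:
  W4: 2.505 km
  W5: 4.459 km
  W6: 3.506 km
  W7: 7.325 km
  W8: 7.515 km
  → nearest: W4 (2.505 km)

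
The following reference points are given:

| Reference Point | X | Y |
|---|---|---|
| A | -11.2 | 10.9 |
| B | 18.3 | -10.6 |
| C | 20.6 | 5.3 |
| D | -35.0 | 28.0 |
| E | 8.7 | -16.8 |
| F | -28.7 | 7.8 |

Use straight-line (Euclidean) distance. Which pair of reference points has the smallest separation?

Pairwise distances:
A–B: 36.5
A–C: 32.3
A–D: 29.3
A–E: 34.1
A–F: 17.8
B–C: 16.1
B–D: 65.8
B–E: 11.4
B–F: 50.5
C–D: 60.1
C–E: 25.1
C–F: 49.4
D–E: 62.6
D–F: 21.2
E–F: 44.8
Closest pair: B–E at 11.4.

B and E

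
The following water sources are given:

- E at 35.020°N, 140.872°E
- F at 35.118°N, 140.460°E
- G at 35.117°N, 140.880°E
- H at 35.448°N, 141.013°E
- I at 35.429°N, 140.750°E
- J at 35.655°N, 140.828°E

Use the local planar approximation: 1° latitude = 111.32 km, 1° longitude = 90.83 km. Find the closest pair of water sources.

Pairwise distances:
E–G: 10.822 km
H–I: 23.982 km
I–J: 26.137 km
H–J: 28.519 km
G–I: 36.684 km
F–G: 38.149 km
G–H: 38.777 km
E–F: 38.980 km
F–I: 43.502 km
E–I: 46.859 km
E–H: 49.336 km
G–J: 60.076 km
F–H: 62.229 km
F–J: 68.489 km
E–J: 70.801 km
Closest pair: E–G at 10.822 km.

E and G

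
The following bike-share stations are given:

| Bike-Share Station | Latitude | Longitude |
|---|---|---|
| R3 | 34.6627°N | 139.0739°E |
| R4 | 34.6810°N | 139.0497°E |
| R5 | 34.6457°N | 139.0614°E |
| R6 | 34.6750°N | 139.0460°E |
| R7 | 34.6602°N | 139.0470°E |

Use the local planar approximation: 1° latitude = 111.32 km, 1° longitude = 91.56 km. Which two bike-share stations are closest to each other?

Pairwise distances:
R3–R4: √((0.0183·111.32)² + (-0.0242·91.56)²) = √(4.150005 + 4.909557) = 3.0099 km
R3–R5: √((-0.0170·111.32)² + (-0.0125·91.56)²) = √(3.581329 + 1.309880) = 2.2116 km
R3–R6: √((0.0123·111.32)² + (-0.0279·91.56)²) = √(1.874807 + 6.525593) = 2.8983 km
R3–R7: √((-0.0025·111.32)² + (-0.0269·91.56)²) = √(0.077451 + 6.066192) = 2.4786 km
R4–R5: √((-0.0353·111.32)² + (0.0117·91.56)²) = √(15.441725 + 1.147581) = 4.0730 km
R4–R6: √((-0.0060·111.32)² + (-0.0037·91.56)²) = √(0.446117 + 0.114766) = 0.7489 km
R4–R7: √((-0.0208·111.32)² + (-0.0027·91.56)²) = √(5.361336 + 0.061114) = 2.3286 km
R5–R6: √((0.0293·111.32)² + (-0.0154·91.56)²) = √(10.638530 + 1.988168) = 3.5534 km
R5–R7: √((0.0145·111.32)² + (-0.0144·91.56)²) = √(2.605448 + 1.738347) = 2.0842 km
R6–R7: √((-0.0148·111.32)² + (0.0010·91.56)²) = √(2.714375 + 0.008383) = 1.6501 km
Closest pair: R4–R6 at 0.7489 km.

R4 and R6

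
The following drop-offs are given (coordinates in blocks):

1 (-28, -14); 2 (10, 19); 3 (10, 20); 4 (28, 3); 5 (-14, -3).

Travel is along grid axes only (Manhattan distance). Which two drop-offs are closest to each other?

2 and 3

Pairwise distances:
1–2: 71 blocks
1–3: 72 blocks
1–4: 73 blocks
1–5: 25 blocks
2–3: 1 blocks
2–4: 34 blocks
2–5: 46 blocks
3–4: 35 blocks
3–5: 47 blocks
4–5: 48 blocks
Closest pair: 2–3 at 1 blocks.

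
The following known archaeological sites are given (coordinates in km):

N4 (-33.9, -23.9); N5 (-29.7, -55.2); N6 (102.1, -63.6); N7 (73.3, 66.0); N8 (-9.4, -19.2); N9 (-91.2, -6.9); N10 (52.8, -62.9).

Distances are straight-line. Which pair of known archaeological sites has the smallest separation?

Pairwise distances:
N4–N5: √((4.2)² + (-31.3)²) = √(17.640 + 979.690) = 31.6 km
N4–N6: √((136.0)² + (-39.7)²) = √(18496.000 + 1576.090) = 141.7 km
N4–N7: √((107.2)² + (89.9)²) = √(11491.840 + 8082.010) = 139.9 km
N4–N8: √((24.5)² + (4.7)²) = √(600.250 + 22.090) = 24.9 km
N4–N9: √((-57.3)² + (17.0)²) = √(3283.290 + 289.000) = 59.8 km
N4–N10: √((86.7)² + (-39.0)²) = √(7516.890 + 1521.000) = 95.1 km
N5–N6: √((131.8)² + (-8.4)²) = √(17371.240 + 70.560) = 132.1 km
N5–N7: √((103.0)² + (121.2)²) = √(10609.000 + 14689.440) = 159.1 km
N5–N8: √((20.3)² + (36.0)²) = √(412.090 + 1296.000) = 41.3 km
N5–N9: √((-61.5)² + (48.3)²) = √(3782.250 + 2332.890) = 78.2 km
N5–N10: √((82.5)² + (-7.7)²) = √(6806.250 + 59.290) = 82.9 km
N6–N7: √((-28.8)² + (129.6)²) = √(829.440 + 16796.160) = 132.8 km
N6–N8: √((-111.5)² + (44.4)²) = √(12432.250 + 1971.360) = 120.0 km
N6–N9: √((-193.3)² + (56.7)²) = √(37364.890 + 3214.890) = 201.4 km
N6–N10: √((-49.3)² + (0.7)²) = √(2430.490 + 0.490) = 49.3 km
N7–N8: √((-82.7)² + (-85.2)²) = √(6839.290 + 7259.040) = 118.7 km
N7–N9: √((-164.5)² + (-72.9)²) = √(27060.250 + 5314.410) = 179.9 km
N7–N10: √((-20.5)² + (-128.9)²) = √(420.250 + 16615.210) = 130.5 km
N8–N9: √((-81.8)² + (12.3)²) = √(6691.240 + 151.290) = 82.7 km
N8–N10: √((62.2)² + (-43.7)²) = √(3868.840 + 1909.690) = 76.0 km
N9–N10: √((144.0)² + (-56.0)²) = √(20736.000 + 3136.000) = 154.5 km
Closest pair: N4–N8 at 24.9 km.

N4 and N8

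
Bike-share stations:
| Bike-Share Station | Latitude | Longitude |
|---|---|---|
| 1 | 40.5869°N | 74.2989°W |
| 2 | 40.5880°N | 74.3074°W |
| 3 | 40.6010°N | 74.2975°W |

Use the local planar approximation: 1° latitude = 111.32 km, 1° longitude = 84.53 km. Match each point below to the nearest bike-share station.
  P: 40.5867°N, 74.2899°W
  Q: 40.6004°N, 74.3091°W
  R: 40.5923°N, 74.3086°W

P at 40.5867°N, 74.2899°W:
  1: 0.7611 km
  2: 1.4863 km
  3: 1.7166 km
  → nearest: 1 (0.7611 km)
Q at 40.6004°N, 74.3091°W:
  1: 1.7326 km
  2: 1.3878 km
  3: 0.9828 km
  → nearest: 3 (0.9828 km)
R at 40.5923°N, 74.3086°W:
  1: 1.0167 km
  2: 0.4893 km
  3: 1.3485 km
  → nearest: 2 (0.4893 km)

P→1; Q→3; R→2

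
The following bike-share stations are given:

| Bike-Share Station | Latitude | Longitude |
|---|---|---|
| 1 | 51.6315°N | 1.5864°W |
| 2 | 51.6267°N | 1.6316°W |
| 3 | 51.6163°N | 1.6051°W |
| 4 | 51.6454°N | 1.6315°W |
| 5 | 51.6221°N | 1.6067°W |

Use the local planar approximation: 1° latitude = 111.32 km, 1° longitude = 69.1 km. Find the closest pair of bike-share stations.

Pairwise distances:
1–2: √((-0.0048·111.32)² + (-0.0452·69.1)²) = √(0.285515 + 9.755128) = 3.1687 km
1–3: √((-0.0152·111.32)² + (-0.0187·69.1)²) = √(2.863081 + 1.669703) = 2.1290 km
1–4: √((0.0139·111.32)² + (-0.0451·69.1)²) = √(2.394286 + 9.712011) = 3.4794 km
1–5: √((-0.0094·111.32)² + (-0.0203·69.1)²) = √(1.094970 + 1.967651) = 1.7500 km
2–3: √((-0.0104·111.32)² + (0.0265·69.1)²) = √(1.340334 + 3.353110) = 2.1664 km
2–4: √((0.0187·111.32)² + (0.0001·69.1)²) = √(4.333408 + 0.000048) = 2.0817 km
2–5: √((-0.0046·111.32)² + (0.0249·69.1)²) = √(0.262218 + 2.960430) = 1.7952 km
3–4: √((0.0291·111.32)² + (-0.0264·69.1)²) = √(10.493790 + 3.327852) = 3.7177 km
3–5: √((0.0058·111.32)² + (-0.0016·69.1)²) = √(0.416872 + 0.012224) = 0.6551 km
4–5: √((-0.0233·111.32)² + (0.0248·69.1)²) = √(6.727570 + 2.936699) = 3.1087 km
Closest pair: 3–5 at 0.6551 km.

3 and 5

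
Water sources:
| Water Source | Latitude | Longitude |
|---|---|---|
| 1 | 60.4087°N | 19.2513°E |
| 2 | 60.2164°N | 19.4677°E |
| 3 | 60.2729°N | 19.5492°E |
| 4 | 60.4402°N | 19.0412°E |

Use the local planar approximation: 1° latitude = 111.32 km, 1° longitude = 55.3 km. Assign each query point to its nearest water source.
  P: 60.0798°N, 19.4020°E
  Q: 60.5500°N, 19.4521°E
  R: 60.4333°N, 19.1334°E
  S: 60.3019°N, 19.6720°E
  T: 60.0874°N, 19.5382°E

P→2; Q→1; R→4; S→3; T→2

P at 60.0798°N, 19.4020°E:
  1: 37.5496 km
  2: 15.6343 km
  3: 22.9856 km
  4: 44.8072 km
  → nearest: 2 (15.6343 km)
Q at 60.5500°N, 19.4521°E:
  1: 19.2541 km
  2: 37.1464 km
  3: 31.3106 km
  4: 25.8016 km
  → nearest: 1 (19.2541 km)
R at 60.4333°N, 19.1334°E:
  1: 7.0716 km
  2: 30.4098 km
  3: 29.1125 km
  4: 5.1562 km
  → nearest: 4 (5.1562 km)
S at 60.3019°N, 19.6720°E:
  1: 26.1265 km
  2: 14.7726 km
  3: 7.5191 km
  4: 38.1296 km
  → nearest: 3 (7.5191 km)
T at 60.0874°N, 19.5382°E:
  1: 39.1280 km
  2: 14.8801 km
  3: 20.6588 km
  4: 47.9354 km
  → nearest: 2 (14.8801 km)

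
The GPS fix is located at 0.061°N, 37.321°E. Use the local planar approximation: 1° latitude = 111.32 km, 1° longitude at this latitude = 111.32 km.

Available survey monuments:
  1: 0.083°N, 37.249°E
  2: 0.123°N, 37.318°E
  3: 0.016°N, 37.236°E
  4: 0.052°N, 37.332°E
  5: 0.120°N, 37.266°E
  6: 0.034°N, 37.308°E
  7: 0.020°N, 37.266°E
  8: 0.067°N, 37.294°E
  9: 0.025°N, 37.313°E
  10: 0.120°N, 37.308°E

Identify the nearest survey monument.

4

Distances from 0.061°N, 37.321°E:
1: √((0.022·111.32)² + (-0.072·111.32)²) = √(5.99780 + 64.24087) = 8.381 km
2: √((0.062·111.32)² + (-0.003·111.32)²) = √(47.63540 + 0.11153) = 6.910 km
3: √((-0.045·111.32)² + (-0.085·111.32)²) = √(25.09409 + 89.53323) = 10.706 km
4: √((-0.009·111.32)² + (0.011·111.32)²) = √(1.00376 + 1.49945) = 1.582 km
5: √((0.059·111.32)² + (-0.055·111.32)²) = √(43.13705 + 37.48623) = 8.979 km
6: √((-0.027·111.32)² + (-0.013·111.32)²) = √(9.03387 + 2.09427) = 3.336 km
7: √((-0.041·111.32)² + (-0.055·111.32)²) = √(20.83119 + 37.48623) = 7.637 km
8: √((0.006·111.32)² + (-0.027·111.32)²) = √(0.44612 + 9.03387) = 3.079 km
9: √((-0.036·111.32)² + (-0.008·111.32)²) = √(16.06022 + 0.79310) = 4.105 km
10: √((0.059·111.32)² + (-0.013·111.32)²) = √(43.13705 + 2.09427) = 6.725 km
Minimum: 4 at 1.582 km.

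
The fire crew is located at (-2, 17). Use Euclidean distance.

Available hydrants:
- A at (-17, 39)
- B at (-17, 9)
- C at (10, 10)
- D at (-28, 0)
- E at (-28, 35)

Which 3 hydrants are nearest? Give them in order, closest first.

Distances from (-2, 17):
A: 26.6
B: 17.0
C: 13.9
D: 31.1
E: 31.6
Sorted: C (13.9) < B (17.0) < A (26.6) < D (31.1) < E (31.6)

C, B, A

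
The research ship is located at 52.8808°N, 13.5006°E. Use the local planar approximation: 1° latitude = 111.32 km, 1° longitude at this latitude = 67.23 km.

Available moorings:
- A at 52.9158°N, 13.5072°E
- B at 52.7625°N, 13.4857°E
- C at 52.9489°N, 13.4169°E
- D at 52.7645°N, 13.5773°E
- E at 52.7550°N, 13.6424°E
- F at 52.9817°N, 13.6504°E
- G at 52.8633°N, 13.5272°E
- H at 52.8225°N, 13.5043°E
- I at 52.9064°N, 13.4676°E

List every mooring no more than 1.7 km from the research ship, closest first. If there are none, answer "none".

none

Distances from 52.8808°N, 13.5006°E:
A: √((0.0350·111.32)² + (0.0066·67.23)²) = √(15.180374 + 0.196886) = 3.9214 km
B: √((-0.1183·111.32)² + (-0.0149·67.23)²) = √(173.426670 + 1.003457) = 13.2072 km
C: √((0.0681·111.32)² + (-0.0837·67.23)²) = √(57.469924 + 31.664828) = 9.4411 km
D: √((-0.1163·111.32)² + (0.0767·67.23)²) = √(167.612277 + 26.589915) = 13.9356 km
E: √((-0.1258·111.32)² + (0.1418·67.23)²) = √(196.113584 + 90.882169) = 16.9409 km
F: √((0.1009·111.32)² + (0.1498·67.23)²) = √(126.162047 + 101.426129) = 15.0860 km
G: √((-0.0175·111.32)² + (0.0266·67.23)²) = √(3.795094 + 3.198081) = 2.6445 km
H: √((-0.0583·111.32)² + (0.0037·67.23)²) = √(42.119529 + 0.061877) = 6.4947 km
I: √((0.0256·111.32)² + (-0.0330·67.23)²) = √(8.121314 + 4.922142) = 3.6116 km
Threshold 1.7 km: none within range.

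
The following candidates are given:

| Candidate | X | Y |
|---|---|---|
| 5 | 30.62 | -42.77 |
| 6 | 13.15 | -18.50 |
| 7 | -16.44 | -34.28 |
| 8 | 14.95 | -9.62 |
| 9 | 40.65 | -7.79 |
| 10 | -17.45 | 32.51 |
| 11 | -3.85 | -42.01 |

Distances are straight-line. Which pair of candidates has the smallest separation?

6 and 8

Pairwise distances:
6–8: √((1.80)² + (8.88)²) = √(3.2400 + 78.8544) = 9.06
7–11: √((12.59)² + (-7.73)²) = √(158.5081 + 59.7529) = 14.77
8–9: √((25.70)² + (1.83)²) = √(660.4900 + 3.3489) = 25.77
6–11: √((-17.00)² + (-23.51)²) = √(289.0000 + 552.7201) = 29.01
6–9: √((27.50)² + (10.71)²) = √(756.2500 + 114.7041) = 29.51
5–6: √((-17.47)² + (24.27)²) = √(305.2009 + 589.0329) = 29.90
6–7: √((-29.59)² + (-15.78)²) = √(875.5681 + 249.0084) = 33.53
5–11: √((-34.47)² + (0.76)²) = √(1188.1809 + 0.5776) = 34.48
5–9: √((10.03)² + (34.98)²) = √(100.6009 + 1223.6004) = 36.39
5–8: √((-15.67)² + (33.15)²) = √(245.5489 + 1098.9225) = 36.67
8–11: √((-18.80)² + (-32.39)²) = √(353.4400 + 1049.1121) = 37.45
7–8: √((31.39)² + (24.66)²) = √(985.3321 + 608.1156) = 39.92
5–7: √((-47.06)² + (8.49)²) = √(2214.6436 + 72.0801) = 47.82
8–10: √((-32.40)² + (42.13)²) = √(1049.7600 + 1774.9369) = 53.15
9–11: √((-44.50)² + (-34.22)²) = √(1980.2500 + 1171.0084) = 56.14
6–10: √((-30.60)² + (51.01)²) = √(936.3600 + 2602.0201) = 59.48
7–9: √((57.09)² + (26.49)²) = √(3259.2681 + 701.7201) = 62.94
7–10: √((-1.01)² + (66.79)²) = √(1.0201 + 4460.9041) = 66.80
9–10: √((-58.10)² + (40.30)²) = √(3375.6100 + 1624.0900) = 70.71
10–11: √((13.60)² + (-74.52)²) = √(184.9600 + 5553.2304) = 75.75
5–10: √((-48.07)² + (75.28)²) = √(2310.7249 + 5667.0784) = 89.32
Closest pair: 6–8 at 9.06.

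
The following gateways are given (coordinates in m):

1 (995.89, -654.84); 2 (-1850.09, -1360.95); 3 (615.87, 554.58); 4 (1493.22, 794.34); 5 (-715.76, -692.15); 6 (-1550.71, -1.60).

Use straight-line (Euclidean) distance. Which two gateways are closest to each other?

3 and 4

Pairwise distances:
3–4: 909.52 m
5–6: 1083.51 m
1–3: 1267.72 m
2–5: 1316.81 m
2–6: 1391.93 m
1–4: 1532.14 m
1–5: 1712.06 m
3–5: 1824.16 m
3–6: 2236.83 m
1–6: 2629.05 m
4–5: 2662.56 m
1–2: 2932.27 m
2–3: 3122.53 m
4–6: 3146.27 m
2–4: 3977.81 m
Closest pair: 3–4 at 909.52 m.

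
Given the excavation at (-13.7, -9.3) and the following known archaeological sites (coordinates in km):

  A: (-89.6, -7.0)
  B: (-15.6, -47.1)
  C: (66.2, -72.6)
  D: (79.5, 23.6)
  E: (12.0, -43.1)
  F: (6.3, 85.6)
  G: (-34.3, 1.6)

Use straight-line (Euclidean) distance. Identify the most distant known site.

C

Distances from (-13.7, -9.3):
A: 75.9 km
B: 37.8 km
C: 101.9 km
D: 98.8 km
E: 42.5 km
F: 97.0 km
G: 23.3 km
Maximum: C at 101.9 km.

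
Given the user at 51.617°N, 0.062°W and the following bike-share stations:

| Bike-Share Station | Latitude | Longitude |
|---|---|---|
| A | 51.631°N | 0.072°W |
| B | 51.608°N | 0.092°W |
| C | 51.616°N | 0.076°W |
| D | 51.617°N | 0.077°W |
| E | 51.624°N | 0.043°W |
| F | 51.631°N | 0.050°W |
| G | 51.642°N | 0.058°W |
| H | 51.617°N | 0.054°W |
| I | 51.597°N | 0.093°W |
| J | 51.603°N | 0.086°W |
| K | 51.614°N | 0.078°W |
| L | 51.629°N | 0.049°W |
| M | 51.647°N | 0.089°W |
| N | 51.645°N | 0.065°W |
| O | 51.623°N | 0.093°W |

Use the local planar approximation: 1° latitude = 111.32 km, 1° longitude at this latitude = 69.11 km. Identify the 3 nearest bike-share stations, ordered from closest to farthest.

Distances from 51.617°N, 0.062°W:
A: 1.705 km
B: 2.303 km
C: 0.974 km
D: 1.037 km
E: 1.527 km
F: 1.765 km
G: 2.797 km
H: 0.553 km
I: 3.090 km
J: 2.276 km
K: 1.155 km
L: 1.610 km
M: 3.826 km
N: 3.124 km
O: 2.244 km
Sorted: H (0.553 km) < C (0.974 km) < D (1.037 km) < K (1.155 km) < E (1.527 km) < …

H, C, D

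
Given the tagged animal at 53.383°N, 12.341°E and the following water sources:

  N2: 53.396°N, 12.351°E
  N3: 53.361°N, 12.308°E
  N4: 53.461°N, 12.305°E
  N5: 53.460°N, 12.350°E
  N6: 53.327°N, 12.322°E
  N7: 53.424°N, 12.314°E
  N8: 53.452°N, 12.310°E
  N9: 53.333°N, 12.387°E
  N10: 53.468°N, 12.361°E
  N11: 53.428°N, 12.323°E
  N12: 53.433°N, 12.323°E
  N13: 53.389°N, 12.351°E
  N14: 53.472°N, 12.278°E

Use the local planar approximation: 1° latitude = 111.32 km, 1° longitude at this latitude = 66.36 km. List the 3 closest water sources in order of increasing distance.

N13, N2, N3

Distances from 53.383°N, 12.341°E:
N2: 1.592 km
N3: 3.285 km
N4: 9.006 km
N5: 8.592 km
N6: 6.360 km
N7: 4.903 km
N8: 7.952 km
N9: 6.348 km
N10: 9.555 km
N11: 5.150 km
N12: 5.693 km
N13: 0.942 km
N14: 10.753 km
Sorted: N13 (0.942 km) < N2 (1.592 km) < N3 (3.285 km) < N7 (4.903 km) < N11 (5.150 km) < …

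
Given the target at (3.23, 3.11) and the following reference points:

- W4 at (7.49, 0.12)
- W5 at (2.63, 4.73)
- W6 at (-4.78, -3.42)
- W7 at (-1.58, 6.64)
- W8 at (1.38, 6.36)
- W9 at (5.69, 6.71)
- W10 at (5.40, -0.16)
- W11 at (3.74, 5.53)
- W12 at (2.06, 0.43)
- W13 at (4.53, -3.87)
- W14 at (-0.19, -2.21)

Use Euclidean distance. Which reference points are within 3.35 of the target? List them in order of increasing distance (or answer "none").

W5, W11, W12

Distances from (3.23, 3.11):
W4: √((4.26)² + (-2.99)²) = √(18.1476 + 8.9401) = 5.20
W5: √((-0.60)² + (1.62)²) = √(0.3600 + 2.6244) = 1.73
W6: √((-8.01)² + (-6.53)²) = √(64.1601 + 42.6409) = 10.33
W7: √((-4.81)² + (3.53)²) = √(23.1361 + 12.4609) = 5.97
W8: √((-1.85)² + (3.25)²) = √(3.4225 + 10.5625) = 3.74
W9: √((2.46)² + (3.60)²) = √(6.0516 + 12.9600) = 4.36
W10: √((2.17)² + (-3.27)²) = √(4.7089 + 10.6929) = 3.92
W11: √((0.51)² + (2.42)²) = √(0.2601 + 5.8564) = 2.47
W12: √((-1.17)² + (-2.68)²) = √(1.3689 + 7.1824) = 2.92
W13: √((1.30)² + (-6.98)²) = √(1.6900 + 48.7204) = 7.10
W14: √((-3.42)² + (-5.32)²) = √(11.6964 + 28.3024) = 6.32
Threshold 3.35: W5 (1.73), W11 (2.47), W12 (2.92) are within range.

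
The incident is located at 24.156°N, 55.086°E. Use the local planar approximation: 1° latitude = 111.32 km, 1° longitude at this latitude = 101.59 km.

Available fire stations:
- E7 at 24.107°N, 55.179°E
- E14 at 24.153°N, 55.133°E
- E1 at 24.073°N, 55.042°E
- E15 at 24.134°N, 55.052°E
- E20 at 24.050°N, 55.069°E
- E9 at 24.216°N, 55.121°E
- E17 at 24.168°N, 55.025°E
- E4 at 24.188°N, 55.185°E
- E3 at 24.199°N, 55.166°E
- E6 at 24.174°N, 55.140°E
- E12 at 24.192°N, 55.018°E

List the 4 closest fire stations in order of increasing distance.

Distances from 24.156°N, 55.086°E:
E7: 10.909 km
E14: 4.786 km
E1: 10.264 km
E15: 4.234 km
E20: 11.926 km
E9: 7.567 km
E17: 6.339 km
E4: 10.670 km
E3: 9.432 km
E6: 5.840 km
E12: 7.986 km
Sorted: E15 (4.234 km) < E14 (4.786 km) < E6 (5.840 km) < E17 (6.339 km) < E9 (7.567 km) < E12 (7.986 km) < …

E15, E14, E6, E17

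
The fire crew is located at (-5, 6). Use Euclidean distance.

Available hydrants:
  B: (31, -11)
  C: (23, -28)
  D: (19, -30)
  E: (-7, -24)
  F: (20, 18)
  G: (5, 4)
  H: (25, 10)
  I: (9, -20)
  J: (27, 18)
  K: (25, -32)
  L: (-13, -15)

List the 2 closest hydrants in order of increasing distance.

G, L

Distances from (-5, 6):
B: 39.8
C: 44.0
D: 43.3
E: 30.1
F: 27.7
G: 10.2
H: 30.3
I: 29.5
J: 34.2
K: 48.4
L: 22.5
Sorted: G (10.2) < L (22.5) < F (27.7) < I (29.5) < …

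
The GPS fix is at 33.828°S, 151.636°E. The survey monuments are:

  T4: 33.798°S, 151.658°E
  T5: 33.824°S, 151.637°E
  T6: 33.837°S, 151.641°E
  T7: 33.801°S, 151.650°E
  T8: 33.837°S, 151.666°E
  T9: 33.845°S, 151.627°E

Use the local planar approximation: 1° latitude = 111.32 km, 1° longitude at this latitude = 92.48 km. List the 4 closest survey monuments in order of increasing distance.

T5, T6, T9, T8

Distances from 33.828°S, 151.636°E:
T4: √((0.030·111.32)² + (0.022·92.48)²) = √(11.15293 + 4.13943) = 3.911 km
T5: √((0.004·111.32)² + (0.001·92.48)²) = √(0.19827 + 0.00855) = 0.455 km
T6: √((-0.009·111.32)² + (0.005·92.48)²) = √(1.00376 + 0.21381) = 1.103 km
T7: √((0.027·111.32)² + (0.014·92.48)²) = √(9.03387 + 1.67630) = 3.273 km
T8: √((-0.009·111.32)² + (0.030·92.48)²) = √(1.00376 + 7.69730) = 2.950 km
T9: √((-0.017·111.32)² + (-0.009·92.48)²) = √(3.58133 + 0.69276) = 2.067 km
Sorted: T5 (0.455 km) < T6 (1.103 km) < T9 (2.067 km) < T8 (2.950 km) < T7 (3.273 km) < T4 (3.911 km)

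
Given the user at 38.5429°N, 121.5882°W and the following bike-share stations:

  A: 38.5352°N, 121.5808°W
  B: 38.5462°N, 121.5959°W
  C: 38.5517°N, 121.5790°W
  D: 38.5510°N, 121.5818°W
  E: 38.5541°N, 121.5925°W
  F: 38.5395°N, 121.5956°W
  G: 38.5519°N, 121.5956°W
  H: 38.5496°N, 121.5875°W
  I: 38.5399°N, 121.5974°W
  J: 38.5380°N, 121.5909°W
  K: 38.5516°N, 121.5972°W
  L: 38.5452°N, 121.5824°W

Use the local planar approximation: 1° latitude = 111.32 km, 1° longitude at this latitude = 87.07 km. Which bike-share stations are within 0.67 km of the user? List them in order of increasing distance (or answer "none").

Distances from 38.5429°N, 121.5882°W:
A: √((-0.0077·111.32)² + (0.0074·87.07)²) = √(0.734730 + 0.415146) = 1.0723 km
B: √((0.0033·111.32)² + (-0.0077·87.07)²) = √(0.134950 + 0.449488) = 0.7645 km
C: √((0.0088·111.32)² + (0.0092·87.07)²) = √(0.959648 + 0.641671) = 1.2654 km
D: √((0.0081·111.32)² + (0.0064·87.07)²) = √(0.813048 + 0.310525) = 1.0600 km
E: √((0.0112·111.32)² + (-0.0043·87.07)²) = √(1.554470 + 0.140176) = 1.3018 km
F: √((-0.0034·111.32)² + (-0.0074·87.07)²) = √(0.143253 + 0.415146) = 0.7473 km
G: √((0.0090·111.32)² + (-0.0074·87.07)²) = √(1.003764 + 0.415146) = 1.1912 km
H: √((0.0067·111.32)² + (0.0007·87.07)²) = √(0.556283 + 0.003715) = 0.7483 km
I: √((-0.0030·111.32)² + (-0.0092·87.07)²) = √(0.111529 + 0.641671) = 0.8679 km
J: √((-0.0049·111.32)² + (-0.0027·87.07)²) = √(0.297535 + 0.055267) = 0.5940 km
K: √((0.0087·111.32)² + (-0.0090·87.07)²) = √(0.937961 + 0.614076) = 1.2458 km
L: √((0.0023·111.32)² + (0.0058·87.07)²) = √(0.065554 + 0.255031) = 0.5662 km
Threshold 0.67 km: L (0.5662 km), J (0.5940 km) are within range.

L, J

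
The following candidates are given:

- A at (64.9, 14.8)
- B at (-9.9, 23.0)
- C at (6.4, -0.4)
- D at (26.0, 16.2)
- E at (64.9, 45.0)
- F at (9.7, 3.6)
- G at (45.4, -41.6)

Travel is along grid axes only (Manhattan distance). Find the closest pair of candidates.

C and F

Pairwise distances:
A–B: |-74.8| + |8.2| = 74.8 + 8.2 = 83.0
A–C: |-58.5| + |-15.2| = 58.5 + 15.2 = 73.7
A–D: |-38.9| + |1.4| = 38.9 + 1.4 = 40.3
A–E: |0.0| + |30.2| = 0.0 + 30.2 = 30.2
A–F: |-55.2| + |-11.2| = 55.2 + 11.2 = 66.4
A–G: |-19.5| + |-56.4| = 19.5 + 56.4 = 75.9
B–C: |16.3| + |-23.4| = 16.3 + 23.4 = 39.7
B–D: |35.9| + |-6.8| = 35.9 + 6.8 = 42.7
B–E: |74.8| + |22.0| = 74.8 + 22.0 = 96.8
B–F: |19.6| + |-19.4| = 19.6 + 19.4 = 39.0
B–G: |55.3| + |-64.6| = 55.3 + 64.6 = 119.9
C–D: |19.6| + |16.6| = 19.6 + 16.6 = 36.2
C–E: |58.5| + |45.4| = 58.5 + 45.4 = 103.9
C–F: |3.3| + |4.0| = 3.3 + 4.0 = 7.3
C–G: |39.0| + |-41.2| = 39.0 + 41.2 = 80.2
D–E: |38.9| + |28.8| = 38.9 + 28.8 = 67.7
D–F: |-16.3| + |-12.6| = 16.3 + 12.6 = 28.9
D–G: |19.4| + |-57.8| = 19.4 + 57.8 = 77.2
E–F: |-55.2| + |-41.4| = 55.2 + 41.4 = 96.6
E–G: |-19.5| + |-86.6| = 19.5 + 86.6 = 106.1
F–G: |35.7| + |-45.2| = 35.7 + 45.2 = 80.9
Closest pair: C–F at 7.3.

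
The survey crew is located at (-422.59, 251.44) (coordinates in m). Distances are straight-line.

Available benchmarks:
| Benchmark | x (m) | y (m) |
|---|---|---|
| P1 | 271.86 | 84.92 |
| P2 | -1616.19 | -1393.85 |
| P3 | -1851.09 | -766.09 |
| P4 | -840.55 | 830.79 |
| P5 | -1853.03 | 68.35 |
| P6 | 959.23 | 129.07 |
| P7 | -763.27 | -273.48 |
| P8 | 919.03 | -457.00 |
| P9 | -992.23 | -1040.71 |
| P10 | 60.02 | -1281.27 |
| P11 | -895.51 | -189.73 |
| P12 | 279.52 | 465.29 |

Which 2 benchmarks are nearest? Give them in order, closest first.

Distances from (-422.59, 251.44):
P1: 714.14 m
P2: 2032.65 m
P3: 1753.85 m
P4: 714.38 m
P5: 1442.11 m
P6: 1387.23 m
P7: 625.78 m
P8: 1517.18 m
P9: 1412.14 m
P10: 1606.90 m
P11: 646.75 m
P12: 733.96 m
Sorted: P7 (625.78 m) < P11 (646.75 m) < P1 (714.14 m) < P4 (714.38 m) < …

P7, P11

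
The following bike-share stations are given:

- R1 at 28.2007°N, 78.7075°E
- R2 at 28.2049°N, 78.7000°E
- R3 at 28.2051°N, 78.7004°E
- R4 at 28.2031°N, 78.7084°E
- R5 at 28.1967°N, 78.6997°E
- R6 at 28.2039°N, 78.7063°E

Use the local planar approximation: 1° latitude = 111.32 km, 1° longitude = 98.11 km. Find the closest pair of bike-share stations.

R2 and R3

Pairwise distances:
R1–R2: 0.8718 km
R1–R3: 0.8515 km
R1–R4: 0.2814 km
R1–R5: 0.8854 km
R1–R6: 0.3752 km
R2–R3: 0.0451 km
R2–R4: 0.8481 km
R2–R5: 0.9133 km
R2–R6: 0.6280 km
R3–R4: 0.8158 km
R3–R5: 0.9376 km
R3–R6: 0.5941 km
R4–R5: 1.1118 km
R4–R6: 0.2245 km
R5–R6: 1.0304 km
Closest pair: R2–R3 at 0.0451 km.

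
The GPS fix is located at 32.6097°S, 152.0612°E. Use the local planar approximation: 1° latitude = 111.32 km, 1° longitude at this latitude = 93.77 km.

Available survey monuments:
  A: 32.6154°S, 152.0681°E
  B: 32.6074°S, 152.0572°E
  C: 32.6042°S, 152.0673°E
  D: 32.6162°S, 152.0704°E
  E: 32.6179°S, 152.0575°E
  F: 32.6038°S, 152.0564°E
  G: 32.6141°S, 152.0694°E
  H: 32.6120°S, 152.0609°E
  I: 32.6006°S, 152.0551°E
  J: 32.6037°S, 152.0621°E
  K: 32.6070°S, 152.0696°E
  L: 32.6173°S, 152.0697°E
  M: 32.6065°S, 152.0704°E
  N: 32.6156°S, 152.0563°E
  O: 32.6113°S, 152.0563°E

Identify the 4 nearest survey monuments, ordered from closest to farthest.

Distances from 32.6097°S, 152.0612°E:
A: √((-0.0057·111.32)² + (0.0069·93.77)²) = √(0.402621 + 0.418626) = 0.9062 km
B: √((0.0023·111.32)² + (-0.0040·93.77)²) = √(0.065554 + 0.140685) = 0.4541 km
C: √((0.0055·111.32)² + (0.0061·93.77)²) = √(0.374862 + 0.327181) = 0.8379 km
D: √((-0.0065·111.32)² + (0.0092·93.77)²) = √(0.523568 + 0.744224) = 1.1260 km
E: √((-0.0082·111.32)² + (-0.0037·93.77)²) = √(0.833248 + 0.120374) = 0.9765 km
F: √((0.0059·111.32)² + (-0.0048·93.77)²) = √(0.431370 + 0.202586) = 0.7962 km
G: √((-0.0044·111.32)² + (0.0082·93.77)²) = √(0.239912 + 0.591229) = 0.9117 km
H: √((-0.0023·111.32)² + (-0.0003·93.77)²) = √(0.065554 + 0.000791) = 0.2576 km
I: √((0.0091·111.32)² + (-0.0061·93.77)²) = √(1.026193 + 0.327181) = 1.1633 km
J: √((0.0060·111.32)² + (0.0009·93.77)²) = √(0.446117 + 0.007122) = 0.6732 km
K: √((0.0027·111.32)² + (0.0084·93.77)²) = √(0.090339 + 0.620421) = 0.8431 km
L: √((-0.0076·111.32)² + (0.0085·93.77)²) = √(0.715770 + 0.635281) = 1.1623 km
M: √((0.0032·111.32)² + (0.0092·93.77)²) = √(0.126896 + 0.744224) = 0.9333 km
N: √((-0.0059·111.32)² + (-0.0049·93.77)²) = √(0.431370 + 0.211115) = 0.8016 km
O: √((-0.0016·111.32)² + (-0.0049·93.77)²) = √(0.031724 + 0.211115) = 0.4928 km
Sorted: H (0.2576 km) < B (0.4541 km) < O (0.4928 km) < J (0.6732 km) < F (0.7962 km) < N (0.8016 km) < …

H, B, O, J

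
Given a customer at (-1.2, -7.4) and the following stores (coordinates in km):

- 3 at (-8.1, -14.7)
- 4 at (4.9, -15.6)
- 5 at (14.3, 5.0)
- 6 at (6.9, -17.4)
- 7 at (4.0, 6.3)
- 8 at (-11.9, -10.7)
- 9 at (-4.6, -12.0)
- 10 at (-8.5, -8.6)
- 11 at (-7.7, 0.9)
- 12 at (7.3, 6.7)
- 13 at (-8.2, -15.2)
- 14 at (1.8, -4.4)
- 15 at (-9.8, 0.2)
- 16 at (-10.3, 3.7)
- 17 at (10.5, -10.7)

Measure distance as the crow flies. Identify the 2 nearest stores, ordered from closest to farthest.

14, 9

Distances from (-1.2, -7.4):
3: √((-6.9)² + (-7.3)²) = √(47.6100 + 53.2900) = 10.04 km
4: √((6.1)² + (-8.2)²) = √(37.2100 + 67.2400) = 10.22 km
5: √((15.5)² + (12.4)²) = √(240.2500 + 153.7600) = 19.85 km
6: √((8.1)² + (-10.0)²) = √(65.6100 + 100.0000) = 12.87 km
7: √((5.2)² + (13.7)²) = √(27.0400 + 187.6900) = 14.65 km
8: √((-10.7)² + (-3.3)²) = √(114.4900 + 10.8900) = 11.20 km
9: √((-3.4)² + (-4.6)²) = √(11.5600 + 21.1600) = 5.72 km
10: √((-7.3)² + (-1.2)²) = √(53.2900 + 1.4400) = 7.40 km
11: √((-6.5)² + (8.3)²) = √(42.2500 + 68.8900) = 10.54 km
12: √((8.5)² + (14.1)²) = √(72.2500 + 198.8100) = 16.46 km
13: √((-7.0)² + (-7.8)²) = √(49.0000 + 60.8400) = 10.48 km
14: √((3.0)² + (3.0)²) = √(9.0000 + 9.0000) = 4.24 km
15: √((-8.6)² + (7.6)²) = √(73.9600 + 57.7600) = 11.48 km
16: √((-9.1)² + (11.1)²) = √(82.8100 + 123.2100) = 14.35 km
17: √((11.7)² + (-3.3)²) = √(136.8900 + 10.8900) = 12.16 km
Sorted: 14 (4.24 km) < 9 (5.72 km) < 10 (7.40 km) < 3 (10.04 km) < …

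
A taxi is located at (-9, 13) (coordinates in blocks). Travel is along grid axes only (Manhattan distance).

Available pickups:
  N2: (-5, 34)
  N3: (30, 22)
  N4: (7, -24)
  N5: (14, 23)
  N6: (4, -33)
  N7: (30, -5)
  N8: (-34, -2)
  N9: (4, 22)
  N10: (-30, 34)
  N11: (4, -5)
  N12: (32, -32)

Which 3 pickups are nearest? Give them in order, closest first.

Distances from (-9, 13):
N2: |4| + |21| = 4 + 21 = 25 blocks
N3: |39| + |9| = 39 + 9 = 48 blocks
N4: |16| + |-37| = 16 + 37 = 53 blocks
N5: |23| + |10| = 23 + 10 = 33 blocks
N6: |13| + |-46| = 13 + 46 = 59 blocks
N7: |39| + |-18| = 39 + 18 = 57 blocks
N8: |-25| + |-15| = 25 + 15 = 40 blocks
N9: |13| + |9| = 13 + 9 = 22 blocks
N10: |-21| + |21| = 21 + 21 = 42 blocks
N11: |13| + |-18| = 13 + 18 = 31 blocks
N12: |41| + |-45| = 41 + 45 = 86 blocks
Sorted: N9 (22 blocks) < N2 (25 blocks) < N11 (31 blocks) < N5 (33 blocks) < N8 (40 blocks) < …

N9, N2, N11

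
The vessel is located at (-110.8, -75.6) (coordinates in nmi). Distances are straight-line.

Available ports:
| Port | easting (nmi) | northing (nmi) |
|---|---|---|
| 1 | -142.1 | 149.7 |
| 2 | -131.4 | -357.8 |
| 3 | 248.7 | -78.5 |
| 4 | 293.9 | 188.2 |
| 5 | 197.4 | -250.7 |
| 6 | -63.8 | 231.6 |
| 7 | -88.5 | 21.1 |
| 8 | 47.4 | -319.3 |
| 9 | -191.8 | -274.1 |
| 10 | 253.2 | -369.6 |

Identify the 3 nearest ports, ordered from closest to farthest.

Distances from (-110.8, -75.6):
1: √((-31.3)² + (225.3)²) = √(979.690 + 50760.090) = 227.5 nmi
2: √((-20.6)² + (-282.2)²) = √(424.360 + 79636.840) = 283.0 nmi
3: √((359.5)² + (-2.9)²) = √(129240.250 + 8.410) = 359.5 nmi
4: √((404.7)² + (263.8)²) = √(163782.090 + 69590.440) = 483.1 nmi
5: √((308.2)² + (-175.1)²) = √(94987.240 + 30660.010) = 354.5 nmi
6: √((47.0)² + (307.2)²) = √(2209.000 + 94371.840) = 310.8 nmi
7: √((22.3)² + (96.7)²) = √(497.290 + 9350.890) = 99.2 nmi
8: √((158.2)² + (-243.7)²) = √(25027.240 + 59389.690) = 290.5 nmi
9: √((-81.0)² + (-198.5)²) = √(6561.000 + 39402.250) = 214.4 nmi
10: √((364.0)² + (-294.0)²) = √(132496.000 + 86436.000) = 467.9 nmi
Sorted: 7 (99.2 nmi) < 9 (214.4 nmi) < 1 (227.5 nmi) < 2 (283.0 nmi) < 8 (290.5 nmi) < …

7, 9, 1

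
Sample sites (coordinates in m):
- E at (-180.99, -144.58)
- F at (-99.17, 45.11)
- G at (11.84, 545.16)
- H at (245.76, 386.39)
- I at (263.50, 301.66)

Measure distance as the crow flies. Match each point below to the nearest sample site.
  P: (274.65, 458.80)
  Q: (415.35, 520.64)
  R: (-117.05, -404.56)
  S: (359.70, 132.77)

P at (274.65, 458.80):
  E: 756.09 m
  F: 557.57 m
  G: 276.64 m
  H: 77.96 m
  I: 157.54 m
  → nearest: H (77.96 m)
Q at (415.35, 520.64):
  E: 893.39 m
  F: 700.61 m
  G: 404.25 m
  H: 216.30 m
  I: 266.48 m
  → nearest: H (216.30 m)
R at (-117.05, -404.56):
  E: 267.73 m
  F: 450.03 m
  G: 958.43 m
  H: 870.19 m
  I: 802.23 m
  → nearest: E (267.73 m)
S at (359.70, 132.77):
  E: 607.67 m
  F: 467.17 m
  G: 539.51 m
  H: 278.04 m
  I: 194.37 m
  → nearest: I (194.37 m)

P→H; Q→H; R→E; S→I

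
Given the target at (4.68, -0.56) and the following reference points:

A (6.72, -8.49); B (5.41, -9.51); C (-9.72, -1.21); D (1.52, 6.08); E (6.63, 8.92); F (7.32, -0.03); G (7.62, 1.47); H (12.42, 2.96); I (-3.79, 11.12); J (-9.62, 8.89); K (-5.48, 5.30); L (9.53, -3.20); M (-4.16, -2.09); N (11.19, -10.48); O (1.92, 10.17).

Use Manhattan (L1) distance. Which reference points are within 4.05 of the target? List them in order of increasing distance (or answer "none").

F

Distances from (4.68, -0.56):
A: 9.97
B: 9.68
C: 15.05
D: 9.80
E: 11.43
F: 3.17
G: 4.97
H: 11.26
I: 20.15
J: 23.75
K: 16.02
L: 7.49
M: 10.37
N: 16.43
O: 13.49
Threshold 4.05: F (3.17) is within range.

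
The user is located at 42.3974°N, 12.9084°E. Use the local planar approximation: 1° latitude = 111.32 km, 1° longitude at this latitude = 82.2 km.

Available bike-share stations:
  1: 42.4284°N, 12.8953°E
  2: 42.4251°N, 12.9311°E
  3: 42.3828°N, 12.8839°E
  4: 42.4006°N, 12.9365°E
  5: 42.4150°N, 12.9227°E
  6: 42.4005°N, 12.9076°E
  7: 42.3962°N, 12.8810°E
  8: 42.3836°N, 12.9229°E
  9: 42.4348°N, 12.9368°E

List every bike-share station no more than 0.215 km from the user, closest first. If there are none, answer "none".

Distances from 42.3974°N, 12.9084°E:
1: 3.6150 km
2: 3.6042 km
3: 2.5879 km
4: 2.3371 km
5: 2.2848 km
6: 0.3513 km
7: 2.2562 km
8: 1.9444 km
9: 4.7732 km
Threshold 0.215 km: none within range.

none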